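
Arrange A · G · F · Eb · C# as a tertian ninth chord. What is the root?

Stacking in thirds gives F – A – C# – Eb – G, so F is the root — F dominant ninth sharp five.

F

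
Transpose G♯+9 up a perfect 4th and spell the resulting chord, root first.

C#, E#, G##, B, D#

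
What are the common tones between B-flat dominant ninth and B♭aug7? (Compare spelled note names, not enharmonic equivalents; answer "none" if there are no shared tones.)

Bb  D  Ab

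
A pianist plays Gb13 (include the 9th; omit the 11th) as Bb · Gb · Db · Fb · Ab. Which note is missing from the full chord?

The full Gb13 chord is Gb, Bb, Db, Fb, Ab, Eb.
Comparing with the voicing, the major 13th (13th) — Eb — is absent.

Eb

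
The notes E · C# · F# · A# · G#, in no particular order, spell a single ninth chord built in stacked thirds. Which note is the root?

F#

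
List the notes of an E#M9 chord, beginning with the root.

E♯ – G𝄪 – B♯ – D𝄪 – F𝄪

E#M9 is a major ninth built on E♯.
E♯ — root
G𝄪 — major 3rd
B♯ — perfect 5th
D𝄪 — major 7th
F𝄪 — major 9th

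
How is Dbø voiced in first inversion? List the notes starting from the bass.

Dbø = D♭–F♭–A𝄫–C♭; first inversion → third (F♭) lowest.

F♭ A𝄫 C♭ D♭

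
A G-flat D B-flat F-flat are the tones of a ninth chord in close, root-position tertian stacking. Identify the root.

Stacking in thirds gives G-flat – B-flat – D – F-flat – A, so G-flat is the root — G-flat dominant seventh sharp nine sharp five.

G-flat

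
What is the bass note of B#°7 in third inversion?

A

B#°7 in root position is B#–D#–F#–A.
Third inversion places the seventh in the bass, which is A.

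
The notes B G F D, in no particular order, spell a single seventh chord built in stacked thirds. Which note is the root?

Arranged so that each adjacent pair is a third by letter name: G – B – D – F.
The bottom of that stack, G, is the root (this is G dominant seventh).

G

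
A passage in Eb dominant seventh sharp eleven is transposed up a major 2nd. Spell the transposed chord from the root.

F – A – C – E-flat – B

Transposed root: E-flat → F (major 2nd up). So we spell F dominant seventh sharp eleven:
Root: F
Major 3rd (3rd): A
Perfect 5th (5th): C
Minor 7th (7th): E-flat
Augmented 11th (11th): B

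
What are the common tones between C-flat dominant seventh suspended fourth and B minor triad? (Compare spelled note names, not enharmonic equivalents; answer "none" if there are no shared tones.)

C-flat dominant seventh suspended fourth = C-flat, F-flat, G-flat, B-double-flat.
B minor triad = B, D, F-sharp.
Shared: none.

none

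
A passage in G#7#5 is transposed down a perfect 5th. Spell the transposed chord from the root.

G# down a perfect 5th → C#. New chord: C# augmented seventh.
- root: C#
- major 3rd: E#
- augmented 5th: G##
- minor 7th: B

C# E# G## B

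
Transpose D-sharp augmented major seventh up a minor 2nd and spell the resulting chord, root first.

Transposed root: D-sharp → E (minor 2nd up). So we spell E augmented major seventh:
E — root
G-sharp — major 3rd
B-sharp — augmented 5th
D-sharp — major 7th

E  G-sharp  B-sharp  D-sharp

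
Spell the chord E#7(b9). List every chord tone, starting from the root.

E♯, G𝄪, B♯, D♯, F♯

E#7(b9) is a dominant seventh flat nine built on E♯.
root → E♯
3rd (major 3rd) → G𝄪
5th (perfect 5th) → B♯
7th (minor 7th) → D♯
9th (minor 9th) → F♯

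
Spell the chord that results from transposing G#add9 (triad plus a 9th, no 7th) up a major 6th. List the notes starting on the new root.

A major 6th up from G# is E#, so the new chord is E# added-ninth.
Root: E#
Major 3rd (3rd): G##
Perfect 5th (5th): B#
Major 9th (9th): F##

E#, G##, B#, F##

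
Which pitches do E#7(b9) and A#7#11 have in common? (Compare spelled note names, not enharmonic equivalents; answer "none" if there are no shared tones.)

E#

E#7(b9): E# G## B# D# F#
A#7#11: A# C## E# G# D##
Common to both → E#.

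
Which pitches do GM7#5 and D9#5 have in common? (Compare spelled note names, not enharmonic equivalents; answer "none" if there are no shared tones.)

GM7#5 = G, B, D#, F#.
D9#5 = D, F#, A#, C, E.
Shared: F#.

F#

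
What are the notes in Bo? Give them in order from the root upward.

B, D, F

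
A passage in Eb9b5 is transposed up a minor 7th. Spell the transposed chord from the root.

Db – F – Abb – Cb – Eb

A minor 7th up from Eb is Db, so the new chord is Db dominant ninth flat five.
- root: Db
- major 3rd: F
- diminished 5th: Abb
- minor 7th: Cb
- major 9th: Eb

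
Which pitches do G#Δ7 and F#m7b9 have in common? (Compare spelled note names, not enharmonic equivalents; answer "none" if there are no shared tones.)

G#Δ7 = G#, B#, D#, F##.
F#m7b9 = F#, A, C#, E, G.
Shared: none.

none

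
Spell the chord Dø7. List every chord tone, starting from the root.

Dø7 is a half-diminished seventh built on D.
D — root
F — minor 3rd
Ab — diminished 5th
C — minor 7th

D – F – Ab – C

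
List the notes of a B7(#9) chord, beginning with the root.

Root B, quality dominant seventh sharp nine:
Root: B
Major 3rd (3rd): D#
Perfect 5th (5th): F#
Minor 7th (7th): A
Augmented 9th (9th): C##

B – D# – F# – A – C##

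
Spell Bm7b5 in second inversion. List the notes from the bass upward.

Bm7b5 = B–D–F–A; second inversion → fifth (F) lowest.

F  A  B  D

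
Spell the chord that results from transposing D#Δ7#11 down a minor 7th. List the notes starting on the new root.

A minor 7th down from D# is E#, so the new chord is E# major seventh sharp eleven.
Root: E#
Major 3rd (3rd): G##
Perfect 5th (5th): B#
Major 7th (7th): D##
Augmented 11th (11th): A##

E#, G##, B#, D##, A##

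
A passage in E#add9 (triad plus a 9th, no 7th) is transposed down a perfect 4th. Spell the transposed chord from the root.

B#, D##, F##, C##

A perfect 4th down from E# is B#, so the new chord is B# added-ninth.
B# — root
D## — major 3rd
F## — perfect 5th
C## — major 9th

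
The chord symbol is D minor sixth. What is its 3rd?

F

D minor sixth is built on D; its 3rd is a minor 3rd above the root.
A third above D uses the letter F, and the minor 3rd above D is F.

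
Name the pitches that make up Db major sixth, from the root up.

Db major sixth is a major sixth built on Db.
root → Db
3rd (major 3rd) → F
5th (perfect 5th) → Ab
6th (major 6th) → Bb

Db – F – Ab – Bb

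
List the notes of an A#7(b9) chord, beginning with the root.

A# C## E# G# B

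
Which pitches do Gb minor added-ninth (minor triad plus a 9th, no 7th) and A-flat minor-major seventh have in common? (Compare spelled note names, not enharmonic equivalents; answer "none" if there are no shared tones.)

A-flat

Gb minor added-ninth: G-flat B-double-flat D-flat A-flat
A-flat minor-major seventh: A-flat C-flat E-flat G
Common to both → A-flat.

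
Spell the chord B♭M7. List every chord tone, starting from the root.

B♭M7: major seventh on B♭.
root → B♭
3rd (major 3rd) → D
5th (perfect 5th) → F
7th (major 7th) → A

B♭  D  F  A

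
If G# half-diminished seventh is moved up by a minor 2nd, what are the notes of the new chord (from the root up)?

A  C  E♭  G

G♯ up a minor 2nd → A. New chord: A half-diminished seventh.
A — root
C — minor 3rd
E♭ — diminished 5th
G — minor 7th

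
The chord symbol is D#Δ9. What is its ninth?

Root of D#Δ9 = D#. The 9th is a major 9th: D# up a major 9th → E#.

E#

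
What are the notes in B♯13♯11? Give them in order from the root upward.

B♯ D𝄪 F𝄪 A♯ C𝄪 E𝄪 G𝄪

B♯13♯11: dominant thirteenth sharp eleven on B♯.
root → B♯
3rd (major 3rd) → D𝄪
5th (perfect 5th) → F𝄪
7th (minor 7th) → A♯
9th (major 9th) → C𝄪
11th (augmented 11th) → E𝄪
13th (major 13th) → G𝄪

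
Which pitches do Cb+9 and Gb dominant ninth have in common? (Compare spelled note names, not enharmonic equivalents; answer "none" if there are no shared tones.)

Db

Cb+9: Cb Eb G Bbb Db
Gb dominant ninth: Gb Bb Db Fb Ab
Common to both → Db.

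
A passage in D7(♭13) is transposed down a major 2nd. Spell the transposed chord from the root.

Transposed root: D → C (major 2nd down). So we spell C dominant seventh flat thirteen:
C — root
E — major 3rd
G — perfect 5th
Bb — minor 7th
Ab — minor 13th

C  E  G  Bb  Ab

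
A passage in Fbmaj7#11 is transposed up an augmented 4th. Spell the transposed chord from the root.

Bb D F A E

An augmented 4th up from Fb is Bb, so the new chord is Bb major seventh sharp eleven.
Bb — root
D — major 3rd
F — perfect 5th
A — major 7th
E — augmented 11th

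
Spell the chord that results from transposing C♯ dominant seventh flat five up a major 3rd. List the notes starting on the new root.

E-sharp, G-double-sharp, B, D-sharp

A major 3rd up from C-sharp is E-sharp, so the new chord is E-sharp dominant seventh flat five.
root → E-sharp
3rd (major 3rd) → G-double-sharp
5th (diminished 5th) → B
7th (minor 7th) → D-sharp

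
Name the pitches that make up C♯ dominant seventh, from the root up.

Root C#, quality dominant seventh:
Root: C#
Major 3rd (3rd): E#
Perfect 5th (5th): G#
Minor 7th (7th): B

C#, E#, G#, B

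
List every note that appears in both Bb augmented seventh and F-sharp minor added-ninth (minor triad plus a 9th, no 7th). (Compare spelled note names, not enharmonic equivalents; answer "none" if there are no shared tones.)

Bb augmented seventh = B-flat, D, F-sharp, A-flat.
F-sharp minor added-ninth = F-sharp, A, C-sharp, G-sharp.
Shared: F-sharp.

F-sharp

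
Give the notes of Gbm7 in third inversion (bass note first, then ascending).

Gbm7 = G♭–B𝄫–D♭–F♭; third inversion → seventh (F♭) lowest.

F♭ G♭ B𝄫 D♭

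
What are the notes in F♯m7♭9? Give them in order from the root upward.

F#  A  C#  E  G

Root F#, quality minor seventh flat nine:
Root: F#
Minor 3rd (3rd): A
Perfect 5th (5th): C#
Minor 7th (7th): E
Minor 9th (9th): G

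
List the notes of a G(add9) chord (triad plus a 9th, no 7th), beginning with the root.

G  B  D  A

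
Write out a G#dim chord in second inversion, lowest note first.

D – G# – B

G#dim = G#–B–D; second inversion → fifth (D) lowest.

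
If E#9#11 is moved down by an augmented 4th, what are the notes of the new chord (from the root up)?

B D# F# A C# E#

E# down an augmented 4th → B. New chord: B dominant ninth sharp eleven.
- root: B
- major 3rd: D#
- perfect 5th: F#
- minor 7th: A
- major 9th: C#
- augmented 11th: E#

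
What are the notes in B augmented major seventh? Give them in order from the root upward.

B, D-sharp, F-double-sharp, A-sharp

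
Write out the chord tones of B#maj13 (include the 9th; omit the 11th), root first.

Root B#, quality major thirteenth:
- root: B#
- major 3rd: D##
- perfect 5th: F##
- major 7th: A##
- major 9th: C##
- major 13th: G##

B#, D##, F##, A##, C##, G##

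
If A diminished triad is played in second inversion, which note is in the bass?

A diminished triad = A–C–Eb. Second inversion → fifth in the bass = Eb.

Eb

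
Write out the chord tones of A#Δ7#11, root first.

A#Δ7#11 is a major seventh sharp eleven built on A#.
- root: A#
- major 3rd: C##
- perfect 5th: E#
- major 7th: G##
- augmented 11th: D##

A#  C##  E#  G##  D##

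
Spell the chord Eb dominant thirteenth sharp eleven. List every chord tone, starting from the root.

Eb  G  Bb  Db  F  A  C

Eb dominant thirteenth sharp eleven is a dominant thirteenth sharp eleven built on Eb.
- root: Eb
- major 3rd: G
- perfect 5th: Bb
- minor 7th: Db
- major 9th: F
- augmented 11th: A
- major 13th: C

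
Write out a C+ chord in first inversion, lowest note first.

C+ = C–E–G♯; first inversion → third (E) lowest.

E G♯ C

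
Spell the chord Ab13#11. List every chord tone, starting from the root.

Ab – C – Eb – Gb – Bb – D – F

Root Ab, quality dominant thirteenth sharp eleven:
Root: Ab
Major 3rd (3rd): C
Perfect 5th (5th): Eb
Minor 7th (7th): Gb
Major 9th (9th): Bb
Augmented 11th (11th): D
Major 13th (13th): F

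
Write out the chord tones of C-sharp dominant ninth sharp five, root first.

C-sharp, E-sharp, G-double-sharp, B, D-sharp

C-sharp dominant ninth sharp five is a dominant ninth sharp five built on C-sharp.
root → C-sharp
3rd (major 3rd) → E-sharp
5th (augmented 5th) → G-double-sharp
7th (minor 7th) → B
9th (major 9th) → D-sharp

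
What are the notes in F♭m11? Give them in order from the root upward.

Fb  Abb  Cb  Ebb  Gb  Bbb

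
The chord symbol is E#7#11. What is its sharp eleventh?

A##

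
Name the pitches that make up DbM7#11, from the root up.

D♭  F  A♭  C  G

DbM7#11 is a major seventh sharp eleven built on D♭.
root → D♭
3rd (major 3rd) → F
5th (perfect 5th) → A♭
7th (major 7th) → C
11th (augmented 11th) → G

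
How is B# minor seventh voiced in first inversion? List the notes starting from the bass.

B# minor seventh = B-sharp–D-sharp–F-double-sharp–A-sharp; first inversion → third (D-sharp) lowest.

D-sharp  F-double-sharp  A-sharp  B-sharp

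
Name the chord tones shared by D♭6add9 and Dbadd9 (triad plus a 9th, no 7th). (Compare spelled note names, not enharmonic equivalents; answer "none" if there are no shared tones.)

D♭6add9: Db F Ab Bb Eb
Dbadd9: Db F Ab Eb
Common to both → Db, F, Ab, Eb.

Db  F  Ab  Eb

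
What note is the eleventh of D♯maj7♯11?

D♯maj7♯11 is built on D♯; its 11th is an augmented 11th above the root.
A fourth above D uses the letter G, and the augmented 11th above D♯ is G𝄪.

G𝄪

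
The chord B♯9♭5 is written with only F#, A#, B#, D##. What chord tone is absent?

C##

B♯9♭5 = B#, D##, F#, A#, C##. The voicing lacks the 9th (major 9th), C##.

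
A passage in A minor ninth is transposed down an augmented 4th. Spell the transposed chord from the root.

E-flat, G-flat, B-flat, D-flat, F

An augmented 4th down from A is E-flat, so the new chord is E-flat minor ninth.
- root: E-flat
- minor 3rd: G-flat
- perfect 5th: B-flat
- minor 7th: D-flat
- major 9th: F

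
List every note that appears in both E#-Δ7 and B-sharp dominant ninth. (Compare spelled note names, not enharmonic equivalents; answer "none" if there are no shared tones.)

E#-Δ7 = E#, G#, B#, D##.
B-sharp dominant ninth = B#, D##, F##, A#, C##.
Shared: B#, D##.

B#, D##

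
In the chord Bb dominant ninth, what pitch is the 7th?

Root of Bb dominant ninth = B-flat. The 7th is a minor 7th: B-flat up a minor 7th → A-flat.

A-flat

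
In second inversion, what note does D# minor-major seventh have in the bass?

D# minor-major seventh = D#–F#–A#–C##. Second inversion → fifth in the bass = A#.

A#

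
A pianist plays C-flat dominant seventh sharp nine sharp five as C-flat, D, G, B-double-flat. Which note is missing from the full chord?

E-flat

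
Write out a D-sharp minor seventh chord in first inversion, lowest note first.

F-sharp  A-sharp  C-sharp  D-sharp

In root position, D-sharp minor seventh is D-sharp–F-sharp–A-sharp–C-sharp.
First inversion puts the third (F-sharp) in the bass.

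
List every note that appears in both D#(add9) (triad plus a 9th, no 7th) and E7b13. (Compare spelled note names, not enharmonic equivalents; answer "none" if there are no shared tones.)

none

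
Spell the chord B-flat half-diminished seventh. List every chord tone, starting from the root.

B-flat D-flat F-flat A-flat

B-flat half-diminished seventh is a half-diminished seventh built on B-flat.
root → B-flat
3rd (minor 3rd) → D-flat
5th (diminished 5th) → F-flat
7th (minor 7th) → A-flat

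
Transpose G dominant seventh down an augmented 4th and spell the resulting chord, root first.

D-flat, F, A-flat, C-flat

Transposed root: G → D-flat (augmented 4th down). So we spell D-flat dominant seventh:
- root: D-flat
- major 3rd: F
- perfect 5th: A-flat
- minor 7th: C-flat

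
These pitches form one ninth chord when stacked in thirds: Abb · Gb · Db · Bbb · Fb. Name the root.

Gb

Stacking in thirds gives Gb – Bbb – Db – Fb – Abb, so Gb is the root — Gb minor seventh flat nine.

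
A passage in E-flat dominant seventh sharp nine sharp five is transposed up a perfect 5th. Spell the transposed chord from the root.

B-flat, D, F-sharp, A-flat, C-sharp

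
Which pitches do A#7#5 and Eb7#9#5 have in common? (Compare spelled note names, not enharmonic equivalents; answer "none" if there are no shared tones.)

none

A#7#5 = A#, C##, E##, G#.
Eb7#9#5 = Eb, G, B, Db, F#.
Shared: none.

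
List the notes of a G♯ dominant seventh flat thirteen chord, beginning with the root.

G-sharp  B-sharp  D-sharp  F-sharp  E

G♯ dominant seventh flat thirteen: dominant seventh flat thirteen on G-sharp.
root → G-sharp
3rd (major 3rd) → B-sharp
5th (perfect 5th) → D-sharp
7th (minor 7th) → F-sharp
13th (minor 13th) → E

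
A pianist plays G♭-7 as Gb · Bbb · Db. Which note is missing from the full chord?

Fb

The full G♭-7 chord is Gb, Bbb, Db, Fb.
Comparing with the voicing, the minor 7th (7th) — Fb — is absent.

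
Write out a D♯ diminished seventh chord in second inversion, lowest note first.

In root position, D♯ diminished seventh is D#–F#–A–C.
Second inversion puts the fifth (A) in the bass.

A  C  D#  F#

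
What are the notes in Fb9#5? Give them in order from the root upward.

Fb – Ab – C – Ebb – Gb

Fb9#5 is a dominant ninth sharp five built on Fb.
root → Fb
3rd (major 3rd) → Ab
5th (augmented 5th) → C
7th (minor 7th) → Ebb
9th (major 9th) → Gb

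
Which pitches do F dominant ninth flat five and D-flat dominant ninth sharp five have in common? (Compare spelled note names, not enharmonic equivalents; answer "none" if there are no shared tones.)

F dominant ninth flat five = F, A, C-flat, E-flat, G.
D-flat dominant ninth sharp five = D-flat, F, A, C-flat, E-flat.
Shared: F, A, C-flat, E-flat.

F  A  C-flat  E-flat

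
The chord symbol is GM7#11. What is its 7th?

Root of GM7#11 = G. The 7th is a major 7th: G up a major 7th → F#.

F#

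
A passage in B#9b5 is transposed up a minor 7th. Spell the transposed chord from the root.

A#, C##, E, G#, B#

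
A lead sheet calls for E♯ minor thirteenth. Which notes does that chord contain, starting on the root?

E#, G#, B#, D#, F##, A#, C##

E♯ minor thirteenth is a minor thirteenth built on E#.
root → E#
3rd (minor 3rd) → G#
5th (perfect 5th) → B#
7th (minor 7th) → D#
9th (major 9th) → F##
11th (perfect 11th) → A#
13th (major 13th) → C##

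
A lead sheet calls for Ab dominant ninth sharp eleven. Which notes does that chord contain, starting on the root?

Ab dominant ninth sharp eleven is a dominant ninth sharp eleven built on A-flat.
root → A-flat
3rd (major 3rd) → C
5th (perfect 5th) → E-flat
7th (minor 7th) → G-flat
9th (major 9th) → B-flat
11th (augmented 11th) → D

A-flat, C, E-flat, G-flat, B-flat, D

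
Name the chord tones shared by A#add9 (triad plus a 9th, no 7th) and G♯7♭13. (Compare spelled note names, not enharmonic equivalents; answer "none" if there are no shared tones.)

A#add9: A# C## E# B#
G♯7♭13: G# B# D# F# E
Common to both → B#.

B#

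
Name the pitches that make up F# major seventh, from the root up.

Root F#, quality major seventh:
- root: F#
- major 3rd: A#
- perfect 5th: C#
- major 7th: E#

F#, A#, C#, E#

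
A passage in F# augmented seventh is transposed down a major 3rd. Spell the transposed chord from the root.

Transposed root: F# → D (major 3rd down). So we spell D augmented seventh:
root → D
3rd (major 3rd) → F#
5th (augmented 5th) → A#
7th (minor 7th) → C

D, F#, A#, C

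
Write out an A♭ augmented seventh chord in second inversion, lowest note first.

A♭ augmented seventh = A-flat–C–E–G-flat; second inversion → fifth (E) lowest.

E, G-flat, A-flat, C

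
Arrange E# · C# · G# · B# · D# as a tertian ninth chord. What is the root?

C#

Stacking in thirds gives C# – E# – G# – B# – D#, so C# is the root — C# major ninth.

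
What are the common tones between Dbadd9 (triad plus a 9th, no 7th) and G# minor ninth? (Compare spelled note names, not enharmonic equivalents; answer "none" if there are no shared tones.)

Dbadd9: Db F Ab Eb
G# minor ninth: G# B D# F# A#
Common to both → none.

none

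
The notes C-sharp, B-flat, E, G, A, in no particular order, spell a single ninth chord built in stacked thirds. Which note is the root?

A

Arranged so that each adjacent pair is a third by letter name: A – C-sharp – E – G – B-flat.
The bottom of that stack, A, is the root (this is A dominant seventh flat nine).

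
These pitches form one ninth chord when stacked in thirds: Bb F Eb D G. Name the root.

Eb

Stacking in thirds gives Eb – G – Bb – D – F, so Eb is the root — Eb major ninth.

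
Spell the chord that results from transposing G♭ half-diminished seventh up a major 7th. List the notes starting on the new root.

F  A-flat  C-flat  E-flat

G-flat up a major 7th → F. New chord: F half-diminished seventh.
root → F
3rd (minor 3rd) → A-flat
5th (diminished 5th) → C-flat
7th (minor 7th) → E-flat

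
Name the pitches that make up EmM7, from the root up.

E – G – B – D#

Root E, quality minor-major seventh:
- root: E
- minor 3rd: G
- perfect 5th: B
- major 7th: D#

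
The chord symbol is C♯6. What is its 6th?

A#

Root of C♯6 = C#. The 6th is a major 6th: C# up a major 6th → A#.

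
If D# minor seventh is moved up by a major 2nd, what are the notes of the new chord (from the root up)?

D# up a major 2nd → E#. New chord: E# minor seventh.
E# — root
G# — minor 3rd
B# — perfect 5th
D# — minor 7th

E#, G#, B#, D#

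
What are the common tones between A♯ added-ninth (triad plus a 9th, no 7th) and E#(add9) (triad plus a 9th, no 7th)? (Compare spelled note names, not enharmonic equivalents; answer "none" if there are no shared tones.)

E♯ B♯

A♯ added-ninth: A♯ C𝄪 E♯ B♯
E#(add9): E♯ G𝄪 B♯ F𝄪
Common to both → E♯, B♯.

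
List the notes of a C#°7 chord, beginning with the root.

Root C#, quality diminished seventh:
- root: C#
- minor 3rd: E
- diminished 5th: G
- diminished 7th: Bb

C#, E, G, Bb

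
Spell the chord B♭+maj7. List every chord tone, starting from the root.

Bb, D, F#, A

Root Bb, quality augmented major seventh:
- root: Bb
- major 3rd: D
- augmented 5th: F#
- major 7th: A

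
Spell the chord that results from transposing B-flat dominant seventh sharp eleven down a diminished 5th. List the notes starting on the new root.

Transposed root: B-flat → E (diminished 5th down). So we spell E dominant seventh sharp eleven:
root → E
3rd (major 3rd) → G-sharp
5th (perfect 5th) → B
7th (minor 7th) → D
11th (augmented 11th) → A-sharp

E – G-sharp – B – D – A-sharp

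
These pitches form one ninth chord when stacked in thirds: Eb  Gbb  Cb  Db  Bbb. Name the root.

Arranged so that each adjacent pair is a third by letter name: Cb – Eb – Gbb – Bbb – Db.
The bottom of that stack, Cb, is the root (this is Cb dominant ninth flat five).

Cb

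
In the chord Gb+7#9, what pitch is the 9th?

A

Root of Gb+7#9 = Gb. The 9th is an augmented 9th: Gb up an augmented 9th → A.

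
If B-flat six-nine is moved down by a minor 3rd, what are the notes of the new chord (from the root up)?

Transposed root: Bb → G (minor 3rd down). So we spell G six-nine:
Root: G
Major 3rd (3rd): B
Perfect 5th (5th): D
Major 6th (6th): E
Major 9th (9th): A

G, B, D, E, A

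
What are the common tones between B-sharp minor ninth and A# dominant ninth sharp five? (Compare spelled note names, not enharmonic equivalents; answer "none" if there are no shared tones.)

B-sharp minor ninth = B-sharp, D-sharp, F-double-sharp, A-sharp, C-double-sharp.
A# dominant ninth sharp five = A-sharp, C-double-sharp, E-double-sharp, G-sharp, B-sharp.
Shared: B-sharp, A-sharp, C-double-sharp.

B-sharp – A-sharp – C-double-sharp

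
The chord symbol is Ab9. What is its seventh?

Gb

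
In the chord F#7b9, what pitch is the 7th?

E

F#7b9 is built on F#; its 7th is a minor 7th above the root.
A seventh above F uses the letter E, and the minor 7th above F# is E.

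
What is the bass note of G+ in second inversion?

D#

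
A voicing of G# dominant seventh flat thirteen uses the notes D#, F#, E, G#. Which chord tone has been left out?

G# dominant seventh flat thirteen = G#, B#, D#, F#, E. The voicing lacks the 3rd (major 3rd), B#.

B#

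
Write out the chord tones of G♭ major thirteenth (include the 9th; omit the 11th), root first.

G♭ major thirteenth: major thirteenth on G-flat.
- root: G-flat
- major 3rd: B-flat
- perfect 5th: D-flat
- major 7th: F
- major 9th: A-flat
- major 13th: E-flat

G-flat, B-flat, D-flat, F, A-flat, E-flat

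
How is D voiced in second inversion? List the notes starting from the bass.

A – D – F♯

In root position, D is D–F♯–A.
Second inversion puts the fifth (A) in the bass.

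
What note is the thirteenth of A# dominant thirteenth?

Root of A# dominant thirteenth = A-sharp. The 13th is a major 13th: A-sharp up a major 13th → F-double-sharp.

F-double-sharp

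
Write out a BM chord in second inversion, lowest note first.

F# B D#

In root position, BM is B–D#–F#.
Second inversion puts the fifth (F#) in the bass.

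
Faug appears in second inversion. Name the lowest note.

C♯

Faug = F–A–C♯. Second inversion → fifth in the bass = C♯.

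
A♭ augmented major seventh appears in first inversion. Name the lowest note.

A♭ augmented major seventh in root position is A-flat–C–E–G.
First inversion places the third in the bass, which is C.

C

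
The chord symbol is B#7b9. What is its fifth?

F##

B#7b9 is built on B#; its 5th is a perfect 5th above the root.
A fifth above B uses the letter F, and the perfect 5th above B# is F##.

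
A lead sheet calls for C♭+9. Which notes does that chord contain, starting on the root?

C♭  E♭  G  B𝄫  D♭

C♭+9: dominant ninth sharp five on C♭.
C♭ — root
E♭ — major 3rd
G — augmented 5th
B𝄫 — minor 7th
D♭ — major 9th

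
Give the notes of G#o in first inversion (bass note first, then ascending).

In root position, G#o is G#–B–D.
First inversion puts the third (B) in the bass.

B D G#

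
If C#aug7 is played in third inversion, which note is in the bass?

B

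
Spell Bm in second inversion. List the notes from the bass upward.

F#  B  D

Bm = B–D–F#; second inversion → fifth (F#) lowest.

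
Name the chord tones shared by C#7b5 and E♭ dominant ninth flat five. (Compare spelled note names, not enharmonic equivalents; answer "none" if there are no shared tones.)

C#7b5 = C#, E#, G, B.
E♭ dominant ninth flat five = Eb, G, Bbb, Db, F.
Shared: G.

G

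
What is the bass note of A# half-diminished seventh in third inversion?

G-sharp

A# half-diminished seventh in root position is A-sharp–C-sharp–E–G-sharp.
Third inversion places the seventh in the bass, which is G-sharp.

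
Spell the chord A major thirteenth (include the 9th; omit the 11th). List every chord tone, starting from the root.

Root A, quality major thirteenth:
- root: A
- major 3rd: C#
- perfect 5th: E
- major 7th: G#
- major 9th: B
- major 13th: F#

A  C#  E  G#  B  F#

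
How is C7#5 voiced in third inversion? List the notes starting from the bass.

C7#5 = C–E–G#–Bb; third inversion → seventh (Bb) lowest.

Bb  C  E  G#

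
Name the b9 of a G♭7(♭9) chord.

A𝄫

G♭7(♭9) is built on G♭; its 9th is a minor 9th above the root.
A second above G uses the letter A, and the minor 9th above G♭ is A𝄫.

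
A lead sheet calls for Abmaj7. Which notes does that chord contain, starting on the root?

A♭  C  E♭  G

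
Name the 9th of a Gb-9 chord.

A♭

Root of Gb-9 = G♭. The 9th is a major 9th: G♭ up a major 9th → A♭.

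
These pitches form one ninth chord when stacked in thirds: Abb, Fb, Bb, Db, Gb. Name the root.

Gb

Arranged so that each adjacent pair is a third by letter name: Gb – Bb – Db – Fb – Abb.
The bottom of that stack, Gb, is the root (this is Gb dominant seventh flat nine).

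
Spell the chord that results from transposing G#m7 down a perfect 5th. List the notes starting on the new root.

C#  E  G#  B

Transposed root: G# → C# (perfect 5th down). So we spell C# minor seventh:
C# — root
E — minor 3rd
G# — perfect 5th
B — minor 7th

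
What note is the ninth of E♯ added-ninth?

F##

E♯ added-ninth is built on E#; its 9th is a major 9th above the root.
A second above E uses the letter F, and the major 9th above E# is F##.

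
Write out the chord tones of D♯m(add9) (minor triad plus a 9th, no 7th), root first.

Root D♯, quality minor added-ninth:
root → D♯
3rd (minor 3rd) → F♯
5th (perfect 5th) → A♯
9th (major 9th) → E♯

D♯, F♯, A♯, E♯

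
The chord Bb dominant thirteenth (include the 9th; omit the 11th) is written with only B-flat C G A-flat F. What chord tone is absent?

D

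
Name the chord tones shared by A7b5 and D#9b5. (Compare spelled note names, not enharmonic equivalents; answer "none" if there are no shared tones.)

A7b5 = A, C#, Eb, G.
D#9b5 = D#, F##, A, C#, E#.
Shared: A, C#.

A, C#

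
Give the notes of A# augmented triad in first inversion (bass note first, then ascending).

C## – E## – A#

A# augmented triad = A#–C##–E##; first inversion → third (C##) lowest.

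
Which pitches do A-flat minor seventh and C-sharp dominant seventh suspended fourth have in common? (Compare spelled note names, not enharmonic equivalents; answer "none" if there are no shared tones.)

none

A-flat minor seventh: A-flat C-flat E-flat G-flat
C-sharp dominant seventh suspended fourth: C-sharp F-sharp G-sharp B
Common to both → none.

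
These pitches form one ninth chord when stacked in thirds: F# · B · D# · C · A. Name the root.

Stacking in thirds gives B – D# – F# – A – C, so B is the root — B dominant seventh flat nine.

B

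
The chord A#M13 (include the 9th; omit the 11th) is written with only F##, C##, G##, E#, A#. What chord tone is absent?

B#

The full A#M13 chord is A#, C##, E#, G##, B#, F##.
Comparing with the voicing, the major 9th (9th) — B# — is absent.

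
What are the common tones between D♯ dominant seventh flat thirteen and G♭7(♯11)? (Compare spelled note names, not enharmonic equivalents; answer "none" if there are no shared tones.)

none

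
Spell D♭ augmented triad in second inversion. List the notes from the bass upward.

A  D♭  F

D♭ augmented triad = D♭–F–A; second inversion → fifth (A) lowest.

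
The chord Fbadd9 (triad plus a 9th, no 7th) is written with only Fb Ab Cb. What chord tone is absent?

Gb

The full Fbadd9 chord is Fb, Ab, Cb, Gb.
Comparing with the voicing, the major 9th (9th) — Gb — is absent.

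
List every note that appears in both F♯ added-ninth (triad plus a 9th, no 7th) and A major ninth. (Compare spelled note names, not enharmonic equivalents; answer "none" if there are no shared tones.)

F♯ added-ninth: F# A# C# G#
A major ninth: A C# E G# B
Common to both → C#, G#.

C#  G#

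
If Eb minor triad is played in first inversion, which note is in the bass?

Gb

Eb minor triad in root position is Eb–Gb–Bb.
First inversion places the third in the bass, which is Gb.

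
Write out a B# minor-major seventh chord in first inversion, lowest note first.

In root position, B# minor-major seventh is B#–D#–F##–A##.
First inversion puts the third (D#) in the bass.

D#  F##  A##  B#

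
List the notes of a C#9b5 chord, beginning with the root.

C#9b5 is a dominant ninth flat five built on C#.
root → C#
3rd (major 3rd) → E#
5th (diminished 5th) → G
7th (minor 7th) → B
9th (major 9th) → D#

C#  E#  G  B  D#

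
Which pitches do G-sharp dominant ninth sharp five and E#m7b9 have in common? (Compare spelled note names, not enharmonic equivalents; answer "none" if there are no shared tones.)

G#  B#  F#

G-sharp dominant ninth sharp five = G#, B#, D##, F#, A#.
E#m7b9 = E#, G#, B#, D#, F#.
Shared: G#, B#, F#.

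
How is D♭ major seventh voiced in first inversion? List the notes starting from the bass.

F, A-flat, C, D-flat

In root position, D♭ major seventh is D-flat–F–A-flat–C.
First inversion puts the third (F) in the bass.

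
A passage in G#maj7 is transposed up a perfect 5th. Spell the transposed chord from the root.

A perfect 5th up from G# is D#, so the new chord is D# major seventh.
D# — root
F## — major 3rd
A# — perfect 5th
C## — major 7th

D# – F## – A# – C##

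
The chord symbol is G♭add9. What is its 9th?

Ab

Root of G♭add9 = Gb. The 9th is a major 9th: Gb up a major 9th → Ab.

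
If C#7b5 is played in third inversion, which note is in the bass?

B

C#7b5 in root position is C#–E#–G–B.
Third inversion places the seventh in the bass, which is B.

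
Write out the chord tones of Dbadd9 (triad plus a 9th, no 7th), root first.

D♭, F, A♭, E♭

Dbadd9: added-ninth on D♭.
D♭ — root
F — major 3rd
A♭ — perfect 5th
E♭ — major 9th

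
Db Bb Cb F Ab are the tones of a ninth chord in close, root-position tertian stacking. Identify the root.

Bb

Arranged so that each adjacent pair is a third by letter name: Bb – Db – F – Ab – Cb.
The bottom of that stack, Bb, is the root (this is Bb minor seventh flat nine).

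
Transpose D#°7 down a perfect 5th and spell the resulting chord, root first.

G# B D F

A perfect 5th down from D# is G#, so the new chord is G# diminished seventh.
- root: G#
- minor 3rd: B
- diminished 5th: D
- diminished 7th: F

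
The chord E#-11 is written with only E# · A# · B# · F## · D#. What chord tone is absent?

G#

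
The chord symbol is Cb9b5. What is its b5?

Gbb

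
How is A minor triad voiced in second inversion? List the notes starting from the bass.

E A C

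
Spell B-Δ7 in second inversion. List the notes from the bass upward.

In root position, B-Δ7 is B–D–F♯–A♯.
Second inversion puts the fifth (F♯) in the bass.

F♯  A♯  B  D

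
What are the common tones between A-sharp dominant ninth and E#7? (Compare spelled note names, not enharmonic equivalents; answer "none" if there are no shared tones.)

A-sharp dominant ninth = A#, C##, E#, G#, B#.
E#7 = E#, G##, B#, D#.
Shared: E#, B#.

E# – B#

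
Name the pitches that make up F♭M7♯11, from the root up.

Root Fb, quality major seventh sharp eleven:
Fb — root
Ab — major 3rd
Cb — perfect 5th
Eb — major 7th
Bb — augmented 11th

Fb Ab Cb Eb Bb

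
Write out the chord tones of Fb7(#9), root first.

Root Fb, quality dominant seventh sharp nine:
root → Fb
3rd (major 3rd) → Ab
5th (perfect 5th) → Cb
7th (minor 7th) → Ebb
9th (augmented 9th) → G

Fb, Ab, Cb, Ebb, G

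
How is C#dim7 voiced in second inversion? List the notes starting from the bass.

In root position, C#dim7 is C♯–E–G–B♭.
Second inversion puts the fifth (G) in the bass.

G – B♭ – C♯ – E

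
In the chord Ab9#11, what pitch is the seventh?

Gb

Root of Ab9#11 = Ab. The 7th is a minor 7th: Ab up a minor 7th → Gb.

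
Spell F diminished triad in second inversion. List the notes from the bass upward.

Cb  F  Ab

F diminished triad = F–Ab–Cb; second inversion → fifth (Cb) lowest.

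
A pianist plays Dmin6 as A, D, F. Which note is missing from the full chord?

Dmin6 = D, F, A, B. The voicing lacks the 6th (major 6th), B.

B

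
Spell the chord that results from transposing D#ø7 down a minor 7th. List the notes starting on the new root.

Transposed root: D# → E# (minor 7th down). So we spell E# half-diminished seventh:
root → E#
3rd (minor 3rd) → G#
5th (diminished 5th) → B
7th (minor 7th) → D#

E# – G# – B – D#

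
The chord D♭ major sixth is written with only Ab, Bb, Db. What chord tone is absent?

F

D♭ major sixth = Db, F, Ab, Bb. The voicing lacks the 3rd (major 3rd), F.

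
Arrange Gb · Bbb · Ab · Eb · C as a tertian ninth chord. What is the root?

Stacking in thirds gives Ab – C – Eb – Gb – Bbb, so Ab is the root — Ab dominant seventh flat nine.

Ab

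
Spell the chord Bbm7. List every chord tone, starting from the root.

Bb Db F Ab

Bbm7 is a minor seventh built on Bb.
Root: Bb
Minor 3rd (3rd): Db
Perfect 5th (5th): F
Minor 7th (7th): Ab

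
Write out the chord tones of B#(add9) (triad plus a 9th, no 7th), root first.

B#(add9): added-ninth on B#.
- root: B#
- major 3rd: D##
- perfect 5th: F##
- major 9th: C##

B# – D## – F## – C##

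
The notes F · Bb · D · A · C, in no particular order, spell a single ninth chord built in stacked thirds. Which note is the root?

Bb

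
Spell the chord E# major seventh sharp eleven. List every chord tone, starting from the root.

Root E-sharp, quality major seventh sharp eleven:
E-sharp — root
G-double-sharp — major 3rd
B-sharp — perfect 5th
D-double-sharp — major 7th
A-double-sharp — augmented 11th

E-sharp, G-double-sharp, B-sharp, D-double-sharp, A-double-sharp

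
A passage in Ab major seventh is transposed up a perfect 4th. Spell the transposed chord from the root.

Db – F – Ab – C

A perfect 4th up from Ab is Db, so the new chord is Db major seventh.
Db — root
F — major 3rd
Ab — perfect 5th
C — major 7th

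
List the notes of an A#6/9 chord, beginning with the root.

A#, C##, E#, F##, B#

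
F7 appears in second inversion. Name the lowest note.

F7 in root position is F–A–C–Eb.
Second inversion places the fifth in the bass, which is C.

C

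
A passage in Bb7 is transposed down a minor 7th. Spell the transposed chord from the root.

C – E – G – B♭

A minor 7th down from B♭ is C, so the new chord is C dominant seventh.
Root: C
Major 3rd (3rd): E
Perfect 5th (5th): G
Minor 7th (7th): B♭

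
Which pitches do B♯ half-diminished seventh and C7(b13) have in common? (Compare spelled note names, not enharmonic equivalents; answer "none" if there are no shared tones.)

none

B♯ half-diminished seventh: B♯ D♯ F♯ A♯
C7(b13): C E G B♭ A♭
Common to both → none.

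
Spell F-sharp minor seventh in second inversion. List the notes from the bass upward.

C-sharp – E – F-sharp – A

In root position, F-sharp minor seventh is F-sharp–A–C-sharp–E.
Second inversion puts the fifth (C-sharp) in the bass.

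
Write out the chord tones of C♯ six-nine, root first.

C♯ six-nine: six-nine on C-sharp.
- root: C-sharp
- major 3rd: E-sharp
- perfect 5th: G-sharp
- major 6th: A-sharp
- major 9th: D-sharp

C-sharp, E-sharp, G-sharp, A-sharp, D-sharp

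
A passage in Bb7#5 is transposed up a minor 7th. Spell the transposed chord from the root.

Bb up a minor 7th → Ab. New chord: Ab augmented seventh.
root → Ab
3rd (major 3rd) → C
5th (augmented 5th) → E
7th (minor 7th) → Gb

Ab, C, E, Gb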